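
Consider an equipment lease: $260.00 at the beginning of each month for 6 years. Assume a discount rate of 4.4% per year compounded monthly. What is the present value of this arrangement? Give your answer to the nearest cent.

$16,486.72

This is an annuity due: 72 payments of $260.00 at the beginning of each month.
Periodic rate r = 0.044/12 per month; n is counted in months.
PV = PMT × [(1 − (1+r)^−n)/r] × (1+r) = 260 × [1 − (1+r)^−72] / r × (1+r) = $16,486.72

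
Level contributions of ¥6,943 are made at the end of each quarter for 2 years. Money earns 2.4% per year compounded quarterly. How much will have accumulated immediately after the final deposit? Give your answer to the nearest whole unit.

¥56,725

This is an ordinary annuity: 8 deposits of ¥6,943 at the end of each quarter.
Periodic rate r = 0.024/4 per quarter; n is counted in quarters.
FV = PMT × [((1+r)^n − 1)/r] = 6,943 × [(1+r)^8 − 1] / r = ¥56,725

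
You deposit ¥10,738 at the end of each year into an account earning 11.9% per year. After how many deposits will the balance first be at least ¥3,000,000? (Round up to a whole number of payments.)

32 payments

Periodic rate r = 0.119 per year.
Ordinary annuity FV: 3,000,000 = 10,738 × [((1+r)^n − 1)/r].
(1+r)^n = 1 + 3,000,000 × r / 10,738, so n = ln(1 + 3,000,000·r/10,738) / ln(1+r) = 31.43.
Round up to a whole number of payments: n = 32.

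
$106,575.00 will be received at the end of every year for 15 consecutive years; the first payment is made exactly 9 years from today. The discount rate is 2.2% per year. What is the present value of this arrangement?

$1,133,574.59

Ordinary annuity of 15 payments, first payment at period 9.
Periodic rate r = 0.022 per year.
The ordinary-annuity PV formula values the stream one period before the first payment (period 8); discount that back 8 periods:
PV₀ = 106,575 × [1 − (1+r)^−15] / r × (1+r)^−8 = $1,133,574.59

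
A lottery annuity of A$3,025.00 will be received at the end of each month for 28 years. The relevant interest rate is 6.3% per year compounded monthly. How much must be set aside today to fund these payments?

This is an ordinary annuity: 336 payments of A$3,025.00 at the end of each month.
Periodic rate r = 0.063/12 per month; n is counted in months.
PV = PMT × [(1 − (1+r)^−n)/r] = 3,025 × [1 − (1+r)^−336] / r = A$476,998.94

A$476,998.94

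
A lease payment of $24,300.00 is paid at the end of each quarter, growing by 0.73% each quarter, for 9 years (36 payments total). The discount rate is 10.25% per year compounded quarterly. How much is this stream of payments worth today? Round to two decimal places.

$633,125.06

Periodic rate r = 0.1025/4 per quarter; n is counted in quarters.
Growing ordinary annuity: PV = PMT₁ × [1 − ((1+g)/(1+r))^n] / (r − g) = 24,300 × [1 − ((1+0.0073)/(1+r))^36] / (r − 0.0073) = $633,125.06.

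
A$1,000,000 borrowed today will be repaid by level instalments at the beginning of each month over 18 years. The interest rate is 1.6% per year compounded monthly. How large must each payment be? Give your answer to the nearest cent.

Level annuity due; solve PV = PMT × [(1 − (1+r)^−n)/r] × (1+r) for PMT.
Periodic rate r = 0.016/12 per month; n is counted in months.
With n = 216: PMT = 1,000,000 / ([(1 − (1+r)^−n)/r] × (1+r)) = A$5,324.22

A$5,324.22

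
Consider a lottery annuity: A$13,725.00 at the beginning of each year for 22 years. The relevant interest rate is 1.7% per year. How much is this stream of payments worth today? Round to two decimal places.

A$254,416.82

This is an annuity due: 22 payments of A$13,725.00 at the beginning of each year.
Periodic rate r = 0.017 per year.
PV = PMT × [(1 − (1+r)^−n)/r] × (1+r) = 13,725 × [1 − (1+r)^−22] / r × (1+r) = A$254,416.82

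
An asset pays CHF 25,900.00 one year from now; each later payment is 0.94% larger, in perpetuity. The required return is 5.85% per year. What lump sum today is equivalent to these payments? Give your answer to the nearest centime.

CHF 527,494.91

Periodic rate r = 0.0585 per year.
Growing perpetuity (Gordon): PV = PMT₁ / (r − g) = 25,900 / (r − 0.0094) = CHF 527,494.91.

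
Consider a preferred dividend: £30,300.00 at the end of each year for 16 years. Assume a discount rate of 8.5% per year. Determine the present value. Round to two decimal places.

This is an ordinary annuity: 16 payments of £30,300.00 at the end of each year.
Periodic rate r = 0.085 per year.
PV = PMT × [(1 − (1+r)^−n)/r] = 30,300 × [1 − (1+r)^−16] / r = £259,832.60

£259,832.60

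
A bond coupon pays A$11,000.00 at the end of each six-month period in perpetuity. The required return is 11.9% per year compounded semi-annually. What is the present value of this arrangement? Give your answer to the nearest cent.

Periodic rate r = 0.119/2 per half-year.
Level perpetuity: PV = PMT / r = 11,000 / (0.119/2) = A$184,873.95.

A$184,873.95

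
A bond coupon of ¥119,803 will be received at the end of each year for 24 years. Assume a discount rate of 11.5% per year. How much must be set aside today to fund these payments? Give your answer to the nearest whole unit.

This is an ordinary annuity: 24 payments of ¥119,803 at the end of each year.
Periodic rate r = 0.115 per year.
PV = PMT × [(1 − (1+r)^−n)/r] = 119,803 × [1 − (1+r)^−24] / r = ¥965,351

¥965,351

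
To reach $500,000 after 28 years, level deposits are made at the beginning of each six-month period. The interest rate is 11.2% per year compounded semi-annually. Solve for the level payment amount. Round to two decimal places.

Level annuity due; solve FV = PMT × [((1+r)^n − 1)/r] × (1+r) for PMT.
Periodic rate r = 0.112/2 per half-year; n is counted in half-years.
With n = 56: PMT = 500,000 / ([((1+r)^n − 1)/r] × (1+r)) = $1,316.30

$1,316.30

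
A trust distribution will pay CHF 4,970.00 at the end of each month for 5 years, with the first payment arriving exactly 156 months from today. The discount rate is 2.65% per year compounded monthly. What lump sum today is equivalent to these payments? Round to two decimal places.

CHF 198,204.60

Ordinary annuity of 60 payments, first payment at period 156.
Periodic rate r = 0.0265/12 per month; n is counted in months.
The ordinary-annuity PV formula values the stream one period before the first payment (period 155); discount that back 155 periods:
PV₀ = 4,970 × [1 − (1+r)^−60] / r × (1+r)^−155 = CHF 198,204.60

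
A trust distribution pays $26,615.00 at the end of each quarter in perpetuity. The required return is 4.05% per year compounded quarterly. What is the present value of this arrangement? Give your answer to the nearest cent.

Periodic rate r = 0.0405/4 per quarter.
Level perpetuity: PV = PMT / r = 26,615 / (0.0405/4) = $2,628,641.98.

$2,628,641.98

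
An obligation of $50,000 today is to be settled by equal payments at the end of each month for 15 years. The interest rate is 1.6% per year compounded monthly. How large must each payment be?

Level ordinary annuity; solve PV = PMT × [(1 − (1+r)^−n)/r] for PMT.
Periodic rate r = 0.016/12 per month; n is counted in months.
With n = 180: PMT = 50,000 / ([(1 − (1+r)^−n)/r]) = $312.63

$312.63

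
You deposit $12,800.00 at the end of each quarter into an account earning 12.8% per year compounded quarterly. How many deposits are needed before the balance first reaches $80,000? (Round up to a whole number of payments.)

Periodic rate r = 0.128/4 per quarter; n is counted in quarters.
Ordinary annuity FV: 80,000 = 12,800 × [((1+r)^n − 1)/r].
(1+r)^n = 1 + 80,000 × r / 12,800, so n = ln(1 + 80,000·r/12,800) / ln(1+r) = 5.79.
Round up to a whole number of payments: n = 6.

6 payments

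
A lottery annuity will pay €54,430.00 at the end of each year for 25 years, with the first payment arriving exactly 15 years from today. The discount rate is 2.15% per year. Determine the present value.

Ordinary annuity of 25 payments, first payment at period 15.
Periodic rate r = 0.0215 per year.
The ordinary-annuity PV formula values the stream one period before the first payment (period 14); discount that back 14 periods:
PV₀ = 54,430 × [1 − (1+r)^−25] / r × (1+r)^−14 = €775,246.54

€775,246.54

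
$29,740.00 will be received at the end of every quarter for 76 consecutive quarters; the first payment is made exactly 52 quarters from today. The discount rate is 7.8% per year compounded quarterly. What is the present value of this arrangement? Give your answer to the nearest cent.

$438,325.08

Ordinary annuity of 76 payments, first payment at period 52.
Periodic rate r = 0.078/4 per quarter; n is counted in quarters.
The ordinary-annuity PV formula values the stream one period before the first payment (period 51); discount that back 51 periods:
PV₀ = 29,740 × [1 − (1+r)^−76] / r × (1+r)^−51 = $438,325.08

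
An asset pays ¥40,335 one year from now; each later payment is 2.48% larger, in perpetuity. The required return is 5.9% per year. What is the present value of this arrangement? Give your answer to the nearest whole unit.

¥1,179,386

Periodic rate r = 0.059 per year.
Growing perpetuity (Gordon): PV = PMT₁ / (r − g) = 40,335 / (r − 0.0248) = ¥1,179,386.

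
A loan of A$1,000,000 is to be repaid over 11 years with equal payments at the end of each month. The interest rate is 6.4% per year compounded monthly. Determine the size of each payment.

A$10,572.13

Level ordinary annuity; solve PV = PMT × [(1 − (1+r)^−n)/r] for PMT.
Periodic rate r = 0.064/12 per month; n is counted in months.
With n = 132: PMT = 1,000,000 / ([(1 − (1+r)^−n)/r]) = A$10,572.13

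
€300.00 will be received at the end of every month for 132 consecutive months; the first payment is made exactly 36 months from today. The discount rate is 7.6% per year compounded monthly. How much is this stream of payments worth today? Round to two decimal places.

Ordinary annuity of 132 payments, first payment at period 36.
Periodic rate r = 0.076/12 per month; n is counted in months.
The ordinary-annuity PV formula values the stream one period before the first payment (period 35); discount that back 35 periods:
PV₀ = 300 × [1 − (1+r)^−132] / r × (1+r)^−35 = €21,472.93

€21,472.93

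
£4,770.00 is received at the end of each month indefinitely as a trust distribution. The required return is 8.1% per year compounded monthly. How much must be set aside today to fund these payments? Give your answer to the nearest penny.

Periodic rate r = 0.081/12 per month.
Level perpetuity: PV = PMT / r = 4,770 / (0.081/12) = £706,666.67.

£706,666.67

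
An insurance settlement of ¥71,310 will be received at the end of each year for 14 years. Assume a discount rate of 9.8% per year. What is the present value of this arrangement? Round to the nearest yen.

¥531,095

This is an ordinary annuity: 14 payments of ¥71,310 at the end of each year.
Periodic rate r = 0.098 per year.
PV = PMT × [(1 − (1+r)^−n)/r] = 71,310 × [1 − (1+r)^−14] / r = ¥531,095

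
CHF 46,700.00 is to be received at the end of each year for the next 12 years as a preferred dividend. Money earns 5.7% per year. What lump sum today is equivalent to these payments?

CHF 398,046.05

This is an ordinary annuity: 12 payments of CHF 46,700.00 at the end of each year.
Periodic rate r = 0.057 per year.
PV = PMT × [(1 − (1+r)^−n)/r] = 46,700 × [1 − (1+r)^−12] / r = CHF 398,046.05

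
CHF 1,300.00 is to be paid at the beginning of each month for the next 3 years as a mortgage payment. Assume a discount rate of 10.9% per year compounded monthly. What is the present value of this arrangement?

This is an annuity due: 36 payments of CHF 1,300.00 at the beginning of each month.
Periodic rate r = 0.109/12 per month; n is counted in months.
PV = PMT × [(1 − (1+r)^−n)/r] × (1+r) = 1,300 × [1 − (1+r)^−36] / r × (1+r) = CHF 40,127.04

CHF 40,127.04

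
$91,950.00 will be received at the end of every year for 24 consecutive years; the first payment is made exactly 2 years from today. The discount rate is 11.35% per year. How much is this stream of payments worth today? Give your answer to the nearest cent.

Ordinary annuity of 24 payments, first payment at period 2.
Periodic rate r = 0.1135 per year.
The ordinary-annuity PV formula values the stream one period before the first payment (period 1); discount that back 1 periods:
PV₀ = 91,950 × [1 − (1+r)^−24] / r × (1+r)^−1 = $672,435.83

$672,435.83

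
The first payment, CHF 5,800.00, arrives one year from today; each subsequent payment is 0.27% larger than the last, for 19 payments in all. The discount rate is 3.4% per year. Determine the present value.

Periodic rate r = 0.034 per year.
Growing ordinary annuity: PV = PMT₁ × [1 − ((1+g)/(1+r))^n] / (r − g) = 5,800 × [1 − ((1+0.0027)/(1+r))^19] / (r − 0.0027) = CHF 81,969.64.

CHF 81,969.64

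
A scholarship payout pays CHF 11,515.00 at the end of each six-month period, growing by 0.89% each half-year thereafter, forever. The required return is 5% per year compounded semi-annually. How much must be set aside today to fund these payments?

CHF 715,217.39

Periodic rate r = 0.05/2 per half-year.
Growing perpetuity (Gordon): PV = PMT₁ / (r − g) = 11,515 / (r − 0.0089) = CHF 715,217.39.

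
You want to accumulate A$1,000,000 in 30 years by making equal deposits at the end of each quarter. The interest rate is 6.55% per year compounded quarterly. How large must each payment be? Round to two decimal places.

A$2,719.08

Level ordinary annuity; solve FV = PMT × [((1+r)^n − 1)/r] for PMT.
Periodic rate r = 0.0655/4 per quarter; n is counted in quarters.
With n = 120: PMT = 1,000,000 / ([((1+r)^n − 1)/r]) = A$2,719.08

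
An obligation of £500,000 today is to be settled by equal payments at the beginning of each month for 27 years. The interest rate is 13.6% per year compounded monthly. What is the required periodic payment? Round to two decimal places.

£5,752.48

Level annuity due; solve PV = PMT × [(1 − (1+r)^−n)/r] × (1+r) for PMT.
Periodic rate r = 0.136/12 per month; n is counted in months.
With n = 324: PMT = 500,000 / ([(1 − (1+r)^−n)/r] × (1+r)) = £5,752.48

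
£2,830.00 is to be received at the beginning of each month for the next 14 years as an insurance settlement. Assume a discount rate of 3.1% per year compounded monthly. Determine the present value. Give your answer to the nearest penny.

£386,304.51

This is an annuity due: 168 payments of £2,830.00 at the beginning of each month.
Periodic rate r = 0.031/12 per month; n is counted in months.
PV = PMT × [(1 − (1+r)^−n)/r] × (1+r) = 2,830 × [1 − (1+r)^−168] / r × (1+r) = £386,304.51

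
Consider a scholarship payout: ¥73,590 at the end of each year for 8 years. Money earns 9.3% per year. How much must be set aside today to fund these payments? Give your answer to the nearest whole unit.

This is an ordinary annuity: 8 payments of ¥73,590 at the end of each year.
Periodic rate r = 0.093 per year.
PV = PMT × [(1 − (1+r)^−n)/r] = 73,590 × [1 − (1+r)^−8] / r = ¥402,805

¥402,805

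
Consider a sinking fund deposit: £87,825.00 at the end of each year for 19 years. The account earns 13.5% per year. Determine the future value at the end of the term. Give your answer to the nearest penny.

This is an ordinary annuity: 19 deposits of £87,825.00 at the end of each year.
Periodic rate r = 0.135 per year.
FV = PMT × [((1+r)^n − 1)/r] = 87,825 × [(1+r)^19 − 1] / r = £6,563,936.49

£6,563,936.49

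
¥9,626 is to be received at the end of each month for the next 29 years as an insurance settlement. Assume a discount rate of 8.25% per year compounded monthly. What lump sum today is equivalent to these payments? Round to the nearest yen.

This is an ordinary annuity: 348 payments of ¥9,626 at the end of each month.
Periodic rate r = 0.0825/12 per month; n is counted in months.
PV = PMT × [(1 − (1+r)^−n)/r] = 9,626 × [1 − (1+r)^−348] / r = ¥1,271,119

¥1,271,119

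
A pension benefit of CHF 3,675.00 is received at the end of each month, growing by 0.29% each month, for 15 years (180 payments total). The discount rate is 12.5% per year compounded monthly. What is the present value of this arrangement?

Periodic rate r = 0.125/12 per month; n is counted in months.
Growing ordinary annuity: PV = PMT₁ × [1 − ((1+g)/(1+r))^n] / (r − g) = 3,675 × [1 − ((1+0.0029)/(1+r))^180] / (r − 0.0029) = CHF 361,411.97.

CHF 361,411.97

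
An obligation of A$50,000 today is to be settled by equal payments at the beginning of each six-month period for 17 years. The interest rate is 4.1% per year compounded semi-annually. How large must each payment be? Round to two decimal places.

A$2,015.27

Level annuity due; solve PV = PMT × [(1 − (1+r)^−n)/r] × (1+r) for PMT.
Periodic rate r = 0.041/2 per half-year; n is counted in half-years.
With n = 34: PMT = 50,000 / ([(1 − (1+r)^−n)/r] × (1+r)) = A$2,015.27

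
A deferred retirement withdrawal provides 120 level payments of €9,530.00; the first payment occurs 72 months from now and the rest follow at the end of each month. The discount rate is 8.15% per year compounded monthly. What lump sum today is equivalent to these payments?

€482,600.52

Ordinary annuity of 120 payments, first payment at period 72.
Periodic rate r = 0.0815/12 per month; n is counted in months.
The ordinary-annuity PV formula values the stream one period before the first payment (period 71); discount that back 71 periods:
PV₀ = 9,530 × [1 − (1+r)^−120] / r × (1+r)^−71 = €482,600.52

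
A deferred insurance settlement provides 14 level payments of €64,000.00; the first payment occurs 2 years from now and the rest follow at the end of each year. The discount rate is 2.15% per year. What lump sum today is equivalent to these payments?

€750,546.14

Ordinary annuity of 14 payments, first payment at period 2.
Periodic rate r = 0.0215 per year.
The ordinary-annuity PV formula values the stream one period before the first payment (period 1); discount that back 1 periods:
PV₀ = 64,000 × [1 − (1+r)^−14] / r × (1+r)^−1 = €750,546.14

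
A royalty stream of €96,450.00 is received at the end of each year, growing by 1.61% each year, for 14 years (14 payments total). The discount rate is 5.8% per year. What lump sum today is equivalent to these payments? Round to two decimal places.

Periodic rate r = 0.058 per year.
Growing ordinary annuity: PV = PMT₁ × [1 − ((1+g)/(1+r))^n] / (r − g) = 96,450 × [1 − ((1+0.0161)/(1+r))^14] / (r − 0.0161) = €994,537.31.

€994,537.31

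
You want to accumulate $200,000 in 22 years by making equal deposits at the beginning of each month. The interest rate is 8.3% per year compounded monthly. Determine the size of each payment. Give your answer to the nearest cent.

Level annuity due; solve FV = PMT × [((1+r)^n − 1)/r] × (1+r) for PMT.
Periodic rate r = 0.083/12 per month; n is counted in months.
With n = 264: PMT = 200,000 / ([((1+r)^n − 1)/r] × (1+r)) = $265.73

$265.73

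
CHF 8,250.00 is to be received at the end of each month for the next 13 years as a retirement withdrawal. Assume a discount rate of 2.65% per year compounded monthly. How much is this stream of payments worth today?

This is an ordinary annuity: 156 payments of CHF 8,250.00 at the end of each month.
Periodic rate r = 0.0265/12 per month; n is counted in months.
PV = PMT × [(1 − (1+r)^−n)/r] = 8,250 × [1 − (1+r)^−156] / r = CHF 1,087,715.84

CHF 1,087,715.84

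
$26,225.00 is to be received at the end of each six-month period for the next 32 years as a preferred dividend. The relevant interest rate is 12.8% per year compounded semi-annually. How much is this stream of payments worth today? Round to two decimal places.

This is an ordinary annuity: 64 payments of $26,225.00 at the end of each six-month period.
Periodic rate r = 0.128/2 per half-year; n is counted in half-years.
PV = PMT × [(1 − (1+r)^−n)/r] = 26,225 × [1 − (1+r)^−64] / r = $402,033.99

$402,033.99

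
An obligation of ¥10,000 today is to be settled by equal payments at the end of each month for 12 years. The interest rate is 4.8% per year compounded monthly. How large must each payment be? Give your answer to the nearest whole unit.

Level ordinary annuity; solve PV = PMT × [(1 − (1+r)^−n)/r] for PMT.
Periodic rate r = 0.048/12 per month; n is counted in months.
With n = 144: PMT = 10,000 / ([(1 − (1+r)^−n)/r]) = ¥91

¥91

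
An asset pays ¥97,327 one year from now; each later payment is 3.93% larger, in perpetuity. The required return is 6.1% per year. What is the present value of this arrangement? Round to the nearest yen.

Periodic rate r = 0.061 per year.
Growing perpetuity (Gordon): PV = PMT₁ / (r − g) = 97,327 / (r − 0.0393) = ¥4,485,115.

¥4,485,115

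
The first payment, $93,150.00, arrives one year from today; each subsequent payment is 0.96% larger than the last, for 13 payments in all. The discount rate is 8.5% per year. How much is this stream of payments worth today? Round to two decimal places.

Periodic rate r = 0.085 per year.
Growing ordinary annuity: PV = PMT₁ × [1 − ((1+g)/(1+r))^n] / (r − g) = 93,150 × [1 − ((1+0.0096)/(1+r))^13] / (r − 0.0096) = $751,053.27.

$751,053.27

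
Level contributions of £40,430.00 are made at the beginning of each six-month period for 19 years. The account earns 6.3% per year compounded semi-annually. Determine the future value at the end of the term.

£2,978,304.20

This is an annuity due: 38 deposits of £40,430.00 at the beginning of each six-month period.
Periodic rate r = 0.063/2 per half-year; n is counted in half-years.
FV = PMT × [((1+r)^n − 1)/r] × (1+r) = 40,430 × [(1+r)^38 − 1] / r × (1+r) = £2,978,304.20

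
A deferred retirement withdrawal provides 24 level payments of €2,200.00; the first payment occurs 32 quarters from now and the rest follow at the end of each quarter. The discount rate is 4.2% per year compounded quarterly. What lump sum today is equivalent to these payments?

Ordinary annuity of 24 payments, first payment at period 32.
Periodic rate r = 0.042/4 per quarter; n is counted in quarters.
The ordinary-annuity PV formula values the stream one period before the first payment (period 31); discount that back 31 periods:
PV₀ = 2,200 × [1 − (1+r)^−24] / r × (1+r)^−31 = €33,607.69

€33,607.69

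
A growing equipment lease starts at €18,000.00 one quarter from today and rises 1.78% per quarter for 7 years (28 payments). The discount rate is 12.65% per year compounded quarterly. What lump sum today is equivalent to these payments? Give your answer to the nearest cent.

Periodic rate r = 0.1265/4 per quarter; n is counted in quarters.
Growing ordinary annuity: PV = PMT₁ × [1 − ((1+g)/(1+r))^n] / (r − g) = 18,000 × [1 − ((1+0.0178)/(1+r))^28] / (r − 0.0178) = €409,621.45.

€409,621.45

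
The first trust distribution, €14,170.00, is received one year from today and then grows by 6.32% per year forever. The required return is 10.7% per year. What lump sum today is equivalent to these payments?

€323,515.98

Periodic rate r = 0.107 per year.
Growing perpetuity (Gordon): PV = PMT₁ / (r − g) = 14,170 / (r − 0.0632) = €323,515.98.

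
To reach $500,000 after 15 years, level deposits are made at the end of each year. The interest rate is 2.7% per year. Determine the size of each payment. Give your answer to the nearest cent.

$27,479.73

Level ordinary annuity; solve FV = PMT × [((1+r)^n − 1)/r] for PMT.
Periodic rate r = 0.027 per year.
With n = 15: PMT = 500,000 / ([((1+r)^n − 1)/r]) = $27,479.73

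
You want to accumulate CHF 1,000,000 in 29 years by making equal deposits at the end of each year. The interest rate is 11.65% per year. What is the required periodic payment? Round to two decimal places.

CHF 4,972.50

Level ordinary annuity; solve FV = PMT × [((1+r)^n − 1)/r] for PMT.
Periodic rate r = 0.1165 per year.
With n = 29: PMT = 1,000,000 / ([((1+r)^n − 1)/r]) = CHF 4,972.50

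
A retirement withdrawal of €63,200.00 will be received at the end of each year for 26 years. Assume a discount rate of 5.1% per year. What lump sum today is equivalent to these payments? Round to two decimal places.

€899,217.75

This is an ordinary annuity: 26 payments of €63,200.00 at the end of each year.
Periodic rate r = 0.051 per year.
PV = PMT × [(1 − (1+r)^−n)/r] = 63,200 × [1 − (1+r)^−26] / r = €899,217.75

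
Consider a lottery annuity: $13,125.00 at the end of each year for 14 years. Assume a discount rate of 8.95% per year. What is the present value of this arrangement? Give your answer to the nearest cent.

This is an ordinary annuity: 14 payments of $13,125.00 at the end of each year.
Periodic rate r = 0.0895 per year.
PV = PMT × [(1 − (1+r)^−n)/r] = 13,125 × [1 − (1+r)^−14] / r = $102,481.34

$102,481.34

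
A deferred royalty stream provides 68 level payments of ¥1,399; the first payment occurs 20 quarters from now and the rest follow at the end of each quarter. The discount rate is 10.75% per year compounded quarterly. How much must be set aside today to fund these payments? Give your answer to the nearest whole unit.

Ordinary annuity of 68 payments, first payment at period 20.
Periodic rate r = 0.1075/4 per quarter; n is counted in quarters.
The ordinary-annuity PV formula values the stream one period before the first payment (period 19); discount that back 19 periods:
PV₀ = 1,399 × [1 − (1+r)^−68] / r × (1+r)^−19 = ¥26,270

¥26,270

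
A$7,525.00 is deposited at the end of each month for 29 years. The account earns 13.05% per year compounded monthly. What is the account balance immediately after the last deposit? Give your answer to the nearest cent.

A$29,147,575.26

This is an ordinary annuity: 348 deposits of A$7,525.00 at the end of each month.
Periodic rate r = 0.1305/12 per month; n is counted in months.
FV = PMT × [((1+r)^n − 1)/r] = 7,525 × [(1+r)^348 − 1] / r = A$29,147,575.26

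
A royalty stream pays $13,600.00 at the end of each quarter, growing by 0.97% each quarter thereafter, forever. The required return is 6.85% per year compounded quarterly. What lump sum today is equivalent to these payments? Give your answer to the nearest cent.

Periodic rate r = 0.0685/4 per quarter.
Growing perpetuity (Gordon): PV = PMT₁ / (r − g) = 13,600 / (r − 0.0097) = $1,831,649.83.

$1,831,649.83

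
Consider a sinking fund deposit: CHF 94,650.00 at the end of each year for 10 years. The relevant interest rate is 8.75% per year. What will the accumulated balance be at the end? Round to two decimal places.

This is an ordinary annuity: 10 deposits of CHF 94,650.00 at the end of each year.
Periodic rate r = 0.0875 per year.
FV = PMT × [((1+r)^n − 1)/r] = 94,650 × [(1+r)^10 − 1] / r = CHF 1,420,965.13

CHF 1,420,965.13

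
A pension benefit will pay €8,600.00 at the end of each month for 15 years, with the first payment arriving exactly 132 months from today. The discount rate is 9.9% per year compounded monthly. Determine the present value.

Ordinary annuity of 180 payments, first payment at period 132.
Periodic rate r = 0.099/12 per month; n is counted in months.
The ordinary-annuity PV formula values the stream one period before the first payment (period 131); discount that back 131 periods:
PV₀ = 8,600 × [1 − (1+r)^−180] / r × (1+r)^−131 = €274,338.95

€274,338.95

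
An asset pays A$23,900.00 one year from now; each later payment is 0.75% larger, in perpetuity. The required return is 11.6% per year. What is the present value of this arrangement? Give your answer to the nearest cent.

A$220,276.50

Periodic rate r = 0.116 per year.
Growing perpetuity (Gordon): PV = PMT₁ / (r − g) = 23,900 / (r − 0.0075) = A$220,276.50.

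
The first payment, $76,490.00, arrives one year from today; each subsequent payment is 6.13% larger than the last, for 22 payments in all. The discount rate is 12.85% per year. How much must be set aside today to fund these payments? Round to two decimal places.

Periodic rate r = 0.1285 per year.
Growing ordinary annuity: PV = PMT₁ × [1 − ((1+g)/(1+r))^n] / (r − g) = 76,490 × [1 − ((1+0.0613)/(1+r))^22] / (r − 0.0613) = $843,367.25.

$843,367.25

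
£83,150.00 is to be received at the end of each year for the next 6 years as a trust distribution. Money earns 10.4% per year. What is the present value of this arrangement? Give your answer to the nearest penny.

This is an ordinary annuity: 6 payments of £83,150.00 at the end of each year.
Periodic rate r = 0.104 per year.
PV = PMT × [(1 − (1+r)^−n)/r] = 83,150 × [1 − (1+r)^−6] / r = £357,934.07

£357,934.07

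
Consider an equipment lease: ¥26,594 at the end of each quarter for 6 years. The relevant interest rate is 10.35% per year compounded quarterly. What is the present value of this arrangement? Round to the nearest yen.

¥471,068

This is an ordinary annuity: 24 payments of ¥26,594 at the end of each quarter.
Periodic rate r = 0.1035/4 per quarter; n is counted in quarters.
PV = PMT × [(1 − (1+r)^−n)/r] = 26,594 × [1 − (1+r)^−24] / r = ¥471,068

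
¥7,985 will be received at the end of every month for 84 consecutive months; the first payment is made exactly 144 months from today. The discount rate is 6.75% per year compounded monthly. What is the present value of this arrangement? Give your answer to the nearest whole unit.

Ordinary annuity of 84 payments, first payment at period 144.
Periodic rate r = 0.0675/12 per month; n is counted in months.
The ordinary-annuity PV formula values the stream one period before the first payment (period 143); discount that back 143 periods:
PV₀ = 7,985 × [1 − (1+r)^−84] / r × (1+r)^−143 = ¥239,152

¥239,152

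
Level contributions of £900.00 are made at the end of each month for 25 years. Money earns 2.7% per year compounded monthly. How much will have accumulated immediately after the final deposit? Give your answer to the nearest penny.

£385,017.73

This is an ordinary annuity: 300 deposits of £900.00 at the end of each month.
Periodic rate r = 0.027/12 per month; n is counted in months.
FV = PMT × [((1+r)^n − 1)/r] = 900 × [(1+r)^300 − 1] / r = £385,017.73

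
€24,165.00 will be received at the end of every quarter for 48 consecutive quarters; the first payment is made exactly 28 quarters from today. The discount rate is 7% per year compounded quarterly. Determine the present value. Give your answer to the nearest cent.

Ordinary annuity of 48 payments, first payment at period 28.
Periodic rate r = 0.07/4 per quarter; n is counted in quarters.
The ordinary-annuity PV formula values the stream one period before the first payment (period 27); discount that back 27 periods:
PV₀ = 24,165 × [1 − (1+r)^−48] / r × (1+r)^−27 = €488,513.63

€488,513.63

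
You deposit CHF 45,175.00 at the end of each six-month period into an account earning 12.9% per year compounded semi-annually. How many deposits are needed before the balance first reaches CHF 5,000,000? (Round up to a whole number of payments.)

Periodic rate r = 0.129/2 per half-year; n is counted in half-years.
Ordinary annuity FV: 5,000,000 = 45,175 × [((1+r)^n − 1)/r].
(1+r)^n = 1 + 5,000,000 × r / 45,175, so n = ln(1 + 5,000,000·r/45,175) / ln(1+r) = 33.54.
Round up to a whole number of payments: n = 34.

34 payments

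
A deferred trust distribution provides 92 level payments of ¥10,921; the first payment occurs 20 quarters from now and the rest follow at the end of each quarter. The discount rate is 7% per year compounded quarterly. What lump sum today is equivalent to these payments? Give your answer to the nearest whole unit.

Ordinary annuity of 92 payments, first payment at period 20.
Periodic rate r = 0.07/4 per quarter; n is counted in quarters.
The ordinary-annuity PV formula values the stream one period before the first payment (period 19); discount that back 19 periods:
PV₀ = 10,921 × [1 − (1+r)^−92] / r × (1+r)^−19 = ¥357,847

¥357,847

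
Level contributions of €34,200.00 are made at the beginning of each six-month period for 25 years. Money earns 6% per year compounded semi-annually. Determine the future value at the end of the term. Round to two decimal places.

This is an annuity due: 50 deposits of €34,200.00 at the beginning of each six-month period.
Periodic rate r = 0.06/2 per half-year; n is counted in half-years.
FV = PMT × [((1+r)^n − 1)/r] × (1+r) = 34,200 × [(1+r)^50 − 1] / r × (1+r) = €3,973,382.45

€3,973,382.45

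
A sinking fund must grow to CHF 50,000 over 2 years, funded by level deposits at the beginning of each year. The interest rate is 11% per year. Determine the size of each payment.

CHF 21,348.36

Level annuity due; solve FV = PMT × [((1+r)^n − 1)/r] × (1+r) for PMT.
Periodic rate r = 0.11 per year.
With n = 2: PMT = 50,000 / ([((1+r)^n − 1)/r] × (1+r)) = CHF 21,348.36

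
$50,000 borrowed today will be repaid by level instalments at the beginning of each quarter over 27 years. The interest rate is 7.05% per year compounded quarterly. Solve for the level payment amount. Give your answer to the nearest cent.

$1,020.65

Level annuity due; solve PV = PMT × [(1 − (1+r)^−n)/r] × (1+r) for PMT.
Periodic rate r = 0.0705/4 per quarter; n is counted in quarters.
With n = 108: PMT = 50,000 / ([(1 − (1+r)^−n)/r] × (1+r)) = $1,020.65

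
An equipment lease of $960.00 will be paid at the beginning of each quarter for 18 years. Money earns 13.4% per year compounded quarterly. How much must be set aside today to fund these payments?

$26,854.98

This is an annuity due: 72 payments of $960.00 at the beginning of each quarter.
Periodic rate r = 0.134/4 per quarter; n is counted in quarters.
PV = PMT × [(1 − (1+r)^−n)/r] × (1+r) = 960 × [1 − (1+r)^−72] / r × (1+r) = $26,854.98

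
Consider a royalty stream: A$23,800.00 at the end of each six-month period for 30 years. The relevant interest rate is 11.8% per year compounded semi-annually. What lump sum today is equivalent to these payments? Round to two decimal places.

A$390,448.85

This is an ordinary annuity: 60 payments of A$23,800.00 at the end of each six-month period.
Periodic rate r = 0.118/2 per half-year; n is counted in half-years.
PV = PMT × [(1 − (1+r)^−n)/r] = 23,800 × [1 − (1+r)^−60] / r = A$390,448.85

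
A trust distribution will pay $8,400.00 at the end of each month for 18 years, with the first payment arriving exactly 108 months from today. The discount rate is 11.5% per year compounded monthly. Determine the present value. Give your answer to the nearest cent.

Ordinary annuity of 216 payments, first payment at period 108.
Periodic rate r = 0.115/12 per month; n is counted in months.
The ordinary-annuity PV formula values the stream one period before the first payment (period 107); discount that back 107 periods:
PV₀ = 8,400 × [1 − (1+r)^−216] / r × (1+r)^−107 = $275,643.49

$275,643.49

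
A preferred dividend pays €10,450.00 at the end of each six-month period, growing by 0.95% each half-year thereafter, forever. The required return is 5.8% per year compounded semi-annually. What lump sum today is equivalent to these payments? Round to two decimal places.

€535,897.44

Periodic rate r = 0.058/2 per half-year.
Growing perpetuity (Gordon): PV = PMT₁ / (r − g) = 10,450 / (r − 0.0095) = €535,897.44.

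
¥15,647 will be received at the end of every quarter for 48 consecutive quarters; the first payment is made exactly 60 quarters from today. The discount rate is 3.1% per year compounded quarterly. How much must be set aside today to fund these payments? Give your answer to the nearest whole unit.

Ordinary annuity of 48 payments, first payment at period 60.
Periodic rate r = 0.031/4 per quarter; n is counted in quarters.
The ordinary-annuity PV formula values the stream one period before the first payment (period 59); discount that back 59 periods:
PV₀ = 15,647 × [1 − (1+r)^−48] / r × (1+r)^−59 = ¥396,455

¥396,455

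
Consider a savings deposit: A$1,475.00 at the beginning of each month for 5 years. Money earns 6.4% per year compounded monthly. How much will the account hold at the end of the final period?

This is an annuity due: 60 deposits of A$1,475.00 at the beginning of each month.
Periodic rate r = 0.064/12 per month; n is counted in months.
FV = PMT × [((1+r)^n − 1)/r] × (1+r) = 1,475 × [(1+r)^60 − 1] / r × (1+r) = A$104,530.22

A$104,530.22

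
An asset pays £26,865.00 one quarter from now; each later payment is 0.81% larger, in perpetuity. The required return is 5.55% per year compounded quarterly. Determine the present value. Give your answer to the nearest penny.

Periodic rate r = 0.0555/4 per quarter.
Growing perpetuity (Gordon): PV = PMT₁ / (r − g) = 26,865 / (r − 0.0081) = £4,651,948.05.

£4,651,948.05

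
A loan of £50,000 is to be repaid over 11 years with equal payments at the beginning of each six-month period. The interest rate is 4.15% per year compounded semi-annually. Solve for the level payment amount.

Level annuity due; solve PV = PMT × [(1 − (1+r)^−n)/r] × (1+r) for PMT.
Periodic rate r = 0.0415/2 per half-year; n is counted in half-years.
With n = 22: PMT = 50,000 / ([(1 − (1+r)^−n)/r] × (1+r)) = £2,795.89

£2,795.89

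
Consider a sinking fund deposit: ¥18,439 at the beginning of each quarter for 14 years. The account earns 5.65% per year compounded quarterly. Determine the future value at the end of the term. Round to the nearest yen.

¥1,579,926

This is an annuity due: 56 deposits of ¥18,439 at the beginning of each quarter.
Periodic rate r = 0.0565/4 per quarter; n is counted in quarters.
FV = PMT × [((1+r)^n − 1)/r] × (1+r) = 18,439 × [(1+r)^56 − 1] / r × (1+r) = ¥1,579,926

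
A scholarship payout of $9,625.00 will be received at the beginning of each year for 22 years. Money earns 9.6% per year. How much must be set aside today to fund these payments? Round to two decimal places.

This is an annuity due: 22 payments of $9,625.00 at the beginning of each year.
Periodic rate r = 0.096 per year.
PV = PMT × [(1 − (1+r)^−n)/r] × (1+r) = 9,625 × [1 − (1+r)^−22] / r × (1+r) = $95,260.01

$95,260.01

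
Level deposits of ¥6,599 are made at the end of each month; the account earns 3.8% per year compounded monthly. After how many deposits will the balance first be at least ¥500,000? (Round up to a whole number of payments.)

Periodic rate r = 0.038/12 per month; n is counted in months.
Ordinary annuity FV: 500,000 = 6,599 × [((1+r)^n − 1)/r].
(1+r)^n = 1 + 500,000 × r / 6,599, so n = ln(1 + 500,000·r/6,599) / ln(1+r) = 68.02.
Round up to a whole number of payments: n = 69.

69 payments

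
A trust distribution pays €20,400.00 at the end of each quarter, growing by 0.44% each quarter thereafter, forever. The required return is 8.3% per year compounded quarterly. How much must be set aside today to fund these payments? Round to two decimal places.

€1,247,706.42

Periodic rate r = 0.083/4 per quarter.
Growing perpetuity (Gordon): PV = PMT₁ / (r − g) = 20,400 / (r − 0.0044) = €1,247,706.42.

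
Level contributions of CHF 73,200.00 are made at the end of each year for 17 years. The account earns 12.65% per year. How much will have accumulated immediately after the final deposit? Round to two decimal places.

This is an ordinary annuity: 17 deposits of CHF 73,200.00 at the end of each year.
Periodic rate r = 0.1265 per year.
FV = PMT × [((1+r)^n − 1)/r] = 73,200 × [(1+r)^17 − 1] / r = CHF 3,805,145.45

CHF 3,805,145.45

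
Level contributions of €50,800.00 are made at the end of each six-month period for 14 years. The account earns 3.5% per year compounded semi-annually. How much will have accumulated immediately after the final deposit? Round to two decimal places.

This is an ordinary annuity: 28 deposits of €50,800.00 at the end of each six-month period.
Periodic rate r = 0.035/2 per half-year; n is counted in half-years.
FV = PMT × [((1+r)^n − 1)/r] = 50,800 × [(1+r)^28 − 1] / r = €1,815,484.29

€1,815,484.29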